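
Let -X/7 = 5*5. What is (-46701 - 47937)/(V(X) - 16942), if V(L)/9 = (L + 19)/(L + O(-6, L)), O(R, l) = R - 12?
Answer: 9132567/1634201 ≈ 5.5884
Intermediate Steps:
O(R, l) = -12 + R
X = -175 (X = -35*5 = -7*25 = -175)
V(L) = 9*(19 + L)/(-18 + L) (V(L) = 9*((L + 19)/(L + (-12 - 6))) = 9*((19 + L)/(L - 18)) = 9*((19 + L)/(-18 + L)) = 9*(19 + L)/(-18 + L))
(-46701 - 47937)/(V(X) - 16942) = (-46701 - 47937)/(9*(19 - 175)/(-18 - 175) - 16942) = -94638/(9*(-156)/(-193) - 16942) = -94638/(9*(-1/193)*(-156) - 16942) = -94638/(1404/193 - 16942) = -94638/(-3268402/193) = -94638*(-193/3268402) = 9132567/1634201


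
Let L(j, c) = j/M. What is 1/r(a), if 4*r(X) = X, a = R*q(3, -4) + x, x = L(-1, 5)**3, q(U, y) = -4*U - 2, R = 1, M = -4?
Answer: -256/895 ≈ -0.28603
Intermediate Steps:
L(j, c) = -j/4 (L(j, c) = j/(-4) = j*(-1/4) = -j/4)
q(U, y) = -2 - 4*U
x = 1/64 (x = (-1/4*(-1))**3 = (1/4)**3 = 1/64 ≈ 0.015625)
a = -895/64 (a = 1*(-2 - 4*3) + 1/64 = 1*(-2 - 12) + 1/64 = 1*(-14) + 1/64 = -14 + 1/64 = -895/64 ≈ -13.984)
r(X) = X/4
1/r(a) = 1/((1/4)*(-895/64)) = 1/(-895/256) = -256/895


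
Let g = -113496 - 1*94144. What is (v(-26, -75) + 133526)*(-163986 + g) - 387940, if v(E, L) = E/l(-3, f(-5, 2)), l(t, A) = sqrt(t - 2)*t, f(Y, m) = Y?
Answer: -49622121216 + 9662276*I*sqrt(5)/15 ≈ -4.9622e+10 + 1.4404e+6*I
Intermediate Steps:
l(t, A) = t*sqrt(-2 + t) (l(t, A) = sqrt(-2 + t)*t = t*sqrt(-2 + t))
g = -207640 (g = -113496 - 94144 = -207640)
v(E, L) = I*E*sqrt(5)/15 (v(E, L) = E/((-3*sqrt(-2 - 3))) = E/((-3*I*sqrt(5))) = E*(I*sqrt(5)/15) = I*E*sqrt(5)/15)
(v(-26, -75) + 133526)*(-163986 + g) - 387940 = ((1/15)*I*(-26)*sqrt(5) + 133526)*(-163986 - 207640) - 387940 = (-26*I*sqrt(5)/15 + 133526)*(-371626) - 387940 = (133526 - 26*I*sqrt(5)/15)*(-371626) - 387940 = (-49621733276 + 9662276*I*sqrt(5)/15) - 387940 = -49622121216 + 9662276*I*sqrt(5)/15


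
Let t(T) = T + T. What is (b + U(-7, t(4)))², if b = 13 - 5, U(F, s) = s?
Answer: 256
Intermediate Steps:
t(T) = 2*T
b = 8
(b + U(-7, t(4)))² = (8 + 2*4)² = (8 + 8)² = 16² = 256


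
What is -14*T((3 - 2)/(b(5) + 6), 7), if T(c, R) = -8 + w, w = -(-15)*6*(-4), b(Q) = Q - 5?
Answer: 5152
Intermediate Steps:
b(Q) = -5 + Q
w = -360 (w = -5*(-18)*(-4) = 90*(-4) = -360)
T(c, R) = -368 (T(c, R) = -8 - 360 = -368)
-14*T((3 - 2)/(b(5) + 6), 7) = -14*(-368) = 5152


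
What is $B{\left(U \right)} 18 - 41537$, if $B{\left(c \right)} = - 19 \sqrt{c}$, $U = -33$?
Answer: $-41537 - 342 i \sqrt{33} \approx -41537.0 - 1964.6 i$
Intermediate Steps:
$B{\left(U \right)} 18 - 41537 = - 19 \sqrt{-33} \cdot 18 - 41537 = - 19 i \sqrt{33} \cdot 18 - 41537 = - 342 i \sqrt{33} - 41537 = -41537 - 342 i \sqrt{33}$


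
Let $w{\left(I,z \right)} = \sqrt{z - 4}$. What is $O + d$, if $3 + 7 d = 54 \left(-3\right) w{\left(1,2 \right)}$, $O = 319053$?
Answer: $\frac{2233368}{7} - \frac{162 i \sqrt{2}}{7} \approx 3.1905 \cdot 10^{5} - 32.729 i$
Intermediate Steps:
$w{\left(I,z \right)} = \sqrt{-4 + z}$
$d = - \frac{3}{7} - \frac{162 i \sqrt{2}}{7}$ ($d = - \frac{3}{7} + \frac{54 \left(-3\right) \sqrt{-4 + 2}}{7} = - \frac{3}{7} + \frac{\left(-162\right) \sqrt{-2}}{7} = - \frac{3}{7} + \frac{\left(-162\right) i \sqrt{2}}{7} = - \frac{3}{7} - \frac{162 i \sqrt{2}}{7} \approx -0.42857 - 32.729 i$)
$O + d = 319053 - \left(\frac{3}{7} + \frac{162 i \sqrt{2}}{7}\right) = \frac{2233368}{7} - \frac{162 i \sqrt{2}}{7}$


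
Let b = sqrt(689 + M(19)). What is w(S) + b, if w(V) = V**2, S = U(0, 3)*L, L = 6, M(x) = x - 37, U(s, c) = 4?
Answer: 576 + sqrt(671) ≈ 601.90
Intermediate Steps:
M(x) = -37 + x
S = 24 (S = 4*6 = 24)
b = sqrt(671) (b = sqrt(689 + (-37 + 19)) = sqrt(689 - 18) = sqrt(671) ≈ 25.904)
w(S) + b = 24**2 + sqrt(671) = 576 + sqrt(671)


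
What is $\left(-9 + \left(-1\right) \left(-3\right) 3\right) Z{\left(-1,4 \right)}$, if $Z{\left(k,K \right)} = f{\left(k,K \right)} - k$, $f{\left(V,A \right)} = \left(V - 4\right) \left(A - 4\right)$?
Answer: $0$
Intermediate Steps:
$f{\left(V,A \right)} = \left(-4 + A\right) \left(-4 + V\right)$ ($f{\left(V,A \right)} = \left(-4 + V\right) \left(A - 4\right) = \left(-4 + V\right) \left(-4 + A\right) = \left(-4 + A\right) \left(-4 + V\right)$)
$Z{\left(k,K \right)} = 16 - 5 k - 4 K + K k$ ($Z{\left(k,K \right)} = \left(16 - 4 K - 4 k + K k\right) - k = 16 - 5 k - 4 K + K k$)
$\left(-9 + \left(-1\right) \left(-3\right) 3\right) Z{\left(-1,4 \right)} = \left(-9 + \left(-1\right) \left(-3\right) 3\right) \left(16 - -5 - 16 + 4 \left(-1\right)\right) = \left(-9 + 3 \cdot 3\right) \left(16 + 5 - 16 - 4\right) = \left(-9 + 9\right) 1 = 0 \cdot 1 = 0$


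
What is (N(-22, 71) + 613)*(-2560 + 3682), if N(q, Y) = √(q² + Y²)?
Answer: 687786 + 5610*√221 ≈ 7.7119e+5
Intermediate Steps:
N(q, Y) = √(Y² + q²)
(N(-22, 71) + 613)*(-2560 + 3682) = (√(71² + (-22)²) + 613)*(-2560 + 3682) = (√(5041 + 484) + 613)*1122 = (√5525 + 613)*1122 = (5*√221 + 613)*1122 = (613 + 5*√221)*1122 = 687786 + 5610*√221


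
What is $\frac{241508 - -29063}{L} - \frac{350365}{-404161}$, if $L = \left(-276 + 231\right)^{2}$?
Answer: $\frac{110063735056}{818426025} \approx 134.48$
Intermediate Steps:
$L = 2025$ ($L = \left(-45\right)^{2} = 2025$)
$\frac{241508 - -29063}{L} - \frac{350365}{-404161} = \frac{241508 - -29063}{2025} - \frac{350365}{-404161} = \left(241508 + 29063\right) \frac{1}{2025} - - \frac{350365}{404161} = 270571 \cdot \frac{1}{2025} + \frac{350365}{404161} = \frac{270571}{2025} + \frac{350365}{404161} = \frac{110063735056}{818426025}$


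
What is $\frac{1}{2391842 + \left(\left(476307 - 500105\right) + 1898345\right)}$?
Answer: $\frac{1}{4266389} \approx 2.3439 \cdot 10^{-7}$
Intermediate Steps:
$\frac{1}{2391842 + \left(\left(476307 - 500105\right) + 1898345\right)} = \frac{1}{2391842 + \left(-23798 + 1898345\right)} = \frac{1}{2391842 + 1874547} = \frac{1}{4266389}$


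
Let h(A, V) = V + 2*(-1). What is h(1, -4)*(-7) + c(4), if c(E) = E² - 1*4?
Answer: 54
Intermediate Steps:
c(E) = -4 + E² (c(E) = E² - 4 = -4 + E²)
h(A, V) = -2 + V (h(A, V) = V - 2 = -2 + V)
h(1, -4)*(-7) + c(4) = (-2 - 4)*(-7) + (-4 + 4²) = -6*(-7) + (-4 + 16) = 42 + 12 = 54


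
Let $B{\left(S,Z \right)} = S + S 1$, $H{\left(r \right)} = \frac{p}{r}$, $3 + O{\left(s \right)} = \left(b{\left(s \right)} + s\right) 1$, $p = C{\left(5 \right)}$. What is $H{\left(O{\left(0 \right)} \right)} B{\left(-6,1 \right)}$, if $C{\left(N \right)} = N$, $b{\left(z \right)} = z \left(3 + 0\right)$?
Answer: $20$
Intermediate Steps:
$b{\left(z \right)} = 3 z$ ($b{\left(z \right)} = z 3 = 3 z$)
$p = 5$
$O{\left(s \right)} = -3 + 4 s$ ($O{\left(s \right)} = -3 + \left(3 s + s\right) 1 = -3 + 4 s 1 = -3 + 4 s$)
$H{\left(r \right)} = \frac{5}{r}$
$B{\left(S,Z \right)} = 2 S$ ($B{\left(S,Z \right)} = S + S = 2 S$)
$H{\left(O{\left(0 \right)} \right)} B{\left(-6,1 \right)} = \frac{5}{-3 + 4 \cdot 0} \cdot 2 \left(-6\right) = \frac{5}{-3 + 0} \left(-12\right) = \frac{5}{-3} \left(-12\right) = 5 \left(- \frac{1}{3}\right) \left(-12\right) = \left(- \frac{5}{3}\right) \left(-12\right) = 20$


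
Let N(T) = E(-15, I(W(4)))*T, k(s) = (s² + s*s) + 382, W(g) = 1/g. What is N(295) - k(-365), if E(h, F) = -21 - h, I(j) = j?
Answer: -268602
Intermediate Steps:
k(s) = 382 + 2*s² (k(s) = (s² + s²) + 382 = 2*s² + 382 = 382 + 2*s²)
N(T) = -6*T (N(T) = (-21 - 1*(-15))*T = (-21 + 15)*T = -6*T)
N(295) - k(-365) = -6*295 - (382 + 2*(-365)²) = -1770 - (382 + 2*133225) = -1770 - (382 + 266450) = -1770 - 1*266832 = -1770 - 266832 = -268602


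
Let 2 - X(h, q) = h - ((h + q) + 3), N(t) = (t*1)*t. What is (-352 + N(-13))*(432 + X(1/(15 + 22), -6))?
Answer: -78873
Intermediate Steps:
N(t) = t**2 (N(t) = t*t = t**2)
X(h, q) = 5 + q (X(h, q) = 2 - (h - ((h + q) + 3)) = 2 - (h - (3 + h + q)) = 2 - (h + (-3 - h - q)) = 2 - (-3 - q) = 2 + (3 + q) = 5 + q)
(-352 + N(-13))*(432 + X(1/(15 + 22), -6)) = (-352 + (-13)**2)*(432 + (5 - 6)) = (-352 + 169)*(432 - 1) = -183*431 = -78873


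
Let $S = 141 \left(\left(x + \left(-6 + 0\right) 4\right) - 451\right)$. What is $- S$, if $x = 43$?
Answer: $60912$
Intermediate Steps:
$S = -60912$ ($S = 141 \left(\left(43 + \left(-6 + 0\right) 4\right) - 451\right) = 141 \left(\left(43 - 24\right) - 451\right) = 141 \left(19 - 451\right) = 141 \left(-432\right) = -60912$)
$- S = \left(-1\right) \left(-60912\right) = 60912$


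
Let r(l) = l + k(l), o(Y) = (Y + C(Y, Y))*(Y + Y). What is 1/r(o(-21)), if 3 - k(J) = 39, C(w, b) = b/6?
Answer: 1/993 ≈ 0.0010071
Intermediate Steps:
C(w, b) = b/6 (C(w, b) = b*(1/6) = b/6)
k(J) = -36 (k(J) = 3 - 1*39 = 3 - 39 = -36)
o(Y) = 7*Y**2/3 (o(Y) = (Y + Y/6)*(Y + Y) = (7*Y/6)*(2*Y) = 7*Y**2/3)
r(l) = -36 + l (r(l) = l - 36 = -36 + l)
1/r(o(-21)) = 1/(-36 + (7/3)*(-21)**2) = 1/(-36 + (7/3)*441) = 1/(-36 + 1029) = 1/993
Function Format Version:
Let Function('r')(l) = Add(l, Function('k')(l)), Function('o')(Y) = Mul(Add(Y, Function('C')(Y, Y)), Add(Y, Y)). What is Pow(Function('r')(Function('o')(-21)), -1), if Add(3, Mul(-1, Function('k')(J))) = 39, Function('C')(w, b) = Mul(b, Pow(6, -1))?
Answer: Rational(1, 993) ≈ 0.0010071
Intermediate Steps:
Function('C')(w, b) = Mul(Rational(1, 6), b) (Function('C')(w, b) = Mul(b, Rational(1, 6)) = Mul(Rational(1, 6), b))
Function('k')(J) = -36 (Function('k')(J) = Add(3, Mul(-1, 39)) = Add(3, -39) = -36)
Function('o')(Y) = Mul(Rational(7, 3), Pow(Y, 2)) (Function('o')(Y) = Mul(Add(Y, Mul(Rational(1, 6), Y)), Add(Y, Y)) = Mul(Mul(Rational(7, 6), Y), Mul(2, Y)) = Mul(Rational(7, 3), Pow(Y, 2)))
Function('r')(l) = Add(-36, l) (Function('r')(l) = Add(l, -36) = Add(-36, l))
Pow(Function('r')(Function('o')(-21)), -1) = Pow(Add(-36, Mul(Rational(7, 3), Pow(-21, 2))), -1) = Pow(Add(-36, Mul(Rational(7, 3), 441)), -1) = Pow(Add(-36, 1029), -1) = Pow(993, -1) = Rational(1, 993)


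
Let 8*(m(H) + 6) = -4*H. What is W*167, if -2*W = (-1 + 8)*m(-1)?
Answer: 12859/4 ≈ 3214.8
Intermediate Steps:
m(H) = -6 - H/2 (m(H) = -6 + (-4*H)/8 = -6 - H/2)
W = 77/4 (W = -(-1 + 8)*(-6 - ½*(-1))/2 = -7*(-6 + ½)/2 = -7*(-11)/(2*2) = -½*(-77/2) = 77/4 ≈ 19.250)
W*167 = (77/4)*167 = 12859/4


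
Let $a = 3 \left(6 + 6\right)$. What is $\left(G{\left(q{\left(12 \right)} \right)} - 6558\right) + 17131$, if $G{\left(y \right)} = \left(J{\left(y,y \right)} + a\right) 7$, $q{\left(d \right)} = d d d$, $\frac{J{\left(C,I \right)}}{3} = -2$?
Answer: $10783$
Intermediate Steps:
$J{\left(C,I \right)} = -6$ ($J{\left(C,I \right)} = 3 \left(-2\right) = -6$)
$q{\left(d \right)} = d^{3}$ ($q{\left(d \right)} = d^{2} d = d^{3}$)
$a = 36$ ($a = 3 \cdot 12 = 36$)
$G{\left(y \right)} = 210$ ($G{\left(y \right)} = \left(-6 + 36\right) 7 = 30 \cdot 7 = 210$)
$\left(G{\left(q{\left(12 \right)} \right)} - 6558\right) + 17131 = \left(210 - 6558\right) + 17131 = -6348 + 17131 = 10783$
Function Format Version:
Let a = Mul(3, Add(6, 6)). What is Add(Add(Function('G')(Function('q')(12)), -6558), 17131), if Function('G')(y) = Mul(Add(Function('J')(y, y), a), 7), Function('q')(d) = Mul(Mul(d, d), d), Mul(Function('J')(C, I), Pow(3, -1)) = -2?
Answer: 10783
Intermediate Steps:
Function('J')(C, I) = -6 (Function('J')(C, I) = Mul(3, -2) = -6)
Function('q')(d) = Pow(d, 3) (Function('q')(d) = Mul(Pow(d, 2), d) = Pow(d, 3))
a = 36 (a = Mul(3, 12) = 36)
Function('G')(y) = 210 (Function('G')(y) = Mul(Add(-6, 36), 7) = Mul(30, 7) = 210)
Add(Add(Function('G')(Function('q')(12)), -6558), 17131) = Add(Add(210, -6558), 17131) = Add(-6348, 17131) = 10783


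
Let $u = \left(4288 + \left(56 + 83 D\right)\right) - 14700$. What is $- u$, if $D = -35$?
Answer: $13261$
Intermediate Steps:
$u = -13261$ ($u = \left(4288 + \left(56 + 83 \left(-35\right)\right)\right) - 14700 = \left(4288 + \left(56 - 2905\right)\right) - 14700 = \left(4288 - 2849\right) - 14700 = 1439 - 14700 = -13261$)
$- u = \left(-1\right) \left(-13261\right) = 13261$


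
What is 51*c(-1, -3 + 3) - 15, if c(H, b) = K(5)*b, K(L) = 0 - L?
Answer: -15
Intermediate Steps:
K(L) = -L
c(H, b) = -5*b (c(H, b) = (-1*5)*b = -5*b)
51*c(-1, -3 + 3) - 15 = 51*(-5*(-3 + 3)) - 15 = 51*(-5*0) - 15 = 51*0 - 15 = 0 - 15 = -15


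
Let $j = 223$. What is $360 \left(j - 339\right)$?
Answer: $-41760$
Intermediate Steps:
$360 \left(j - 339\right) = 360 \left(223 - 339\right) = 360 \left(-116\right) = -41760$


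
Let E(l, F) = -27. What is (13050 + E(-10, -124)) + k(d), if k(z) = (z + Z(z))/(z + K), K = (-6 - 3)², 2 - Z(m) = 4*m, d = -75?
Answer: 78365/6 ≈ 13061.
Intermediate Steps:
Z(m) = 2 - 4*m
K = 81 (K = (-9)² = 81)
k(z) = (2 - 3*z)/(81 + z) (k(z) = (z + (2 - 4*z))/(z + 81) = (2 - 3*z)/(81 + z))
(13050 + E(-10, -124)) + k(d) = (13050 - 27) + (2 - 3*(-75))/(81 - 75) = 13023 + (2 + 225)/6 = 13023 + (⅙)*227 = 13023 + 227/6 = 78365/6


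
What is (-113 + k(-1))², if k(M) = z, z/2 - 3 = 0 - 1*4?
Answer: 13225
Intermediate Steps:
z = -2 (z = 6 + 2*(0 - 1*4) = 6 + 2*(0 - 4) = 6 + 2*(-4) = 6 - 8 = -2)
k(M) = -2
(-113 + k(-1))² = (-113 - 2)² = (-115)² = 13225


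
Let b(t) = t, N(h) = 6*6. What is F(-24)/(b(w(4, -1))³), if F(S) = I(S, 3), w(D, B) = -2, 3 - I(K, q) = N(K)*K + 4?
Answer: -863/8 ≈ -107.88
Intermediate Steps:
N(h) = 36
I(K, q) = -1 - 36*K (I(K, q) = 3 - (36*K + 4) = 3 - (4 + 36*K) = 3 + (-4 - 36*K) = -1 - 36*K)
F(S) = -1 - 36*S
F(-24)/(b(w(4, -1))³) = (-1 - 36*(-24))/((-2)³) = (-1 + 864)/(-8) = 863*(-⅛) = -863/8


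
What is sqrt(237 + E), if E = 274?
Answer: sqrt(511) ≈ 22.605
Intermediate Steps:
sqrt(237 + E) = sqrt(237 + 274) = sqrt(511)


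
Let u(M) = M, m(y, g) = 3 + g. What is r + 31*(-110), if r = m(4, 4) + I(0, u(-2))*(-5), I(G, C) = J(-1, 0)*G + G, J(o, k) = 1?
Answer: -3403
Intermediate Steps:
I(G, C) = 2*G (I(G, C) = 1*G + G = G + G = 2*G)
r = 7 (r = (3 + 4) + (2*0)*(-5) = 7 + 0*(-5) = 7 + 0 = 7)
r + 31*(-110) = 7 + 31*(-110) = 7 - 3410 = -3403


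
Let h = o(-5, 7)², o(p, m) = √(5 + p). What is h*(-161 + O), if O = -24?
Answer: 0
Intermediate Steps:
h = 0 (h = (√(5 - 5))² = (√0)² = 0² = 0)
h*(-161 + O) = 0*(-161 - 24) = 0*(-185) = 0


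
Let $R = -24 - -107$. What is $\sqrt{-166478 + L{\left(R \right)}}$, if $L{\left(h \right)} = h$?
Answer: $i \sqrt{166395} \approx 407.92 i$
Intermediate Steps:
$R = 83$ ($R = -24 + 107 = 83$)
$\sqrt{-166478 + L{\left(R \right)}} = \sqrt{-166478 + 83} = \sqrt{-166395} = i \sqrt{166395}$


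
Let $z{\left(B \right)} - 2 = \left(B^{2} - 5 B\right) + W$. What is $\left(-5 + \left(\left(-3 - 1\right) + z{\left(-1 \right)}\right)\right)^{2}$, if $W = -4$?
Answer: $25$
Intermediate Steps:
$z{\left(B \right)} = -2 + B^{2} - 5 B$ ($z{\left(B \right)} = 2 - \left(4 - B^{2} + 5 B\right) = -2 + B^{2} - 5 B$)
$\left(-5 + \left(\left(-3 - 1\right) + z{\left(-1 \right)}\right)\right)^{2} = \left(-5 - 0\right)^{2} = \left(-5 + \left(-4 + \left(-2 + 1 + 5\right)\right)\right)^{2} = \left(-5 + \left(-4 + 4\right)\right)^{2} = \left(-5 + 0\right)^{2} = \left(-5\right)^{2} = 25$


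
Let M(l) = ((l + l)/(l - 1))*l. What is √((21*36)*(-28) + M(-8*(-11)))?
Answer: 4*I*√9929571/87 ≈ 144.88*I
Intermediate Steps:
M(l) = 2*l²/(-1 + l) (M(l) = ((2*l)/(-1 + l))*l = (2*l/(-1 + l))*l = 2*l²/(-1 + l))
√((21*36)*(-28) + M(-8*(-11))) = √((21*36)*(-28) + 2*(-8*(-11))²/(-1 - 8*(-11))) = √(756*(-28) + 2*88²/(-1 + 88)) = √(-21168 + 2*7744/87) = √(-21168 + 2*7744*(1/87)) = √(-21168 + 15488/87) = √(-1826128/87) = 4*I*√9929571/87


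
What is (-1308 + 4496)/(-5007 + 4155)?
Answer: -797/213 ≈ -3.7418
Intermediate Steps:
(-1308 + 4496)/(-5007 + 4155) = 3188/(-852) = 3188*(-1/852) = -797/213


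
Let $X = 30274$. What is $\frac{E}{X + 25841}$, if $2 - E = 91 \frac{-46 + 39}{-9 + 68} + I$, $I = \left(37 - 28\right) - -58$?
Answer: $- \frac{1066}{1103595} \approx -0.00096593$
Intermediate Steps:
$I = 67$ ($I = \left(37 - 28\right) + 58 = 9 + 58 = 67$)
$E = - \frac{3198}{59}$ ($E = 2 - \left(91 \frac{-46 + 39}{-9 + 68} + 67\right) = 2 - \left(91 \left(- \frac{7}{59}\right) + 67\right) = 2 - \left(- \frac{637}{59} + 67\right) = 2 - \frac{3316}{59} = - \frac{3198}{59} \approx -54.203$)
$\frac{E}{X + 25841} = - \frac{3198}{59 \left(30274 + 25841\right)} = - \frac{3198}{59 \cdot 56115} = \left(- \frac{3198}{59}\right) \frac{1}{56115} = - \frac{1066}{1103595}$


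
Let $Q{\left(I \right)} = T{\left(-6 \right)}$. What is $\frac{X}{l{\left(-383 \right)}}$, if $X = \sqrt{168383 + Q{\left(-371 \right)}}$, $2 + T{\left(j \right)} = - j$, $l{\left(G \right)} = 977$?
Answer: $\frac{37 \sqrt{123}}{977} \approx 0.42001$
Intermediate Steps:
$T{\left(j \right)} = -2 - j$
$Q{\left(I \right)} = 4$ ($Q{\left(I \right)} = -2 - -6 = -2 + 6 = 4$)
$X = 37 \sqrt{123}$ ($X = \sqrt{168383 + 4} = \sqrt{168387} = 37 \sqrt{123} \approx 410.35$)
$\frac{X}{l{\left(-383 \right)}} = \frac{37 \sqrt{123}}{977}$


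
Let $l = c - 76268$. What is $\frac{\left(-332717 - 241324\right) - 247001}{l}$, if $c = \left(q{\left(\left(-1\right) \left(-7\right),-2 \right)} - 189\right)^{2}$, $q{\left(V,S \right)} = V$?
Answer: $\frac{410521}{21572} \approx 19.03$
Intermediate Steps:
$c = 33124$ ($c = \left(\left(-1\right) \left(-7\right) - 189\right)^{2} = \left(7 - 189\right)^{2} = \left(-182\right)^{2} = 33124$)
$l = -43144$ ($l = 33124 - 76268 = -43144$)
$\frac{\left(-332717 - 241324\right) - 247001}{l} = \frac{\left(-332717 - 241324\right) - 247001}{-43144} = \left(-574041 - 247001\right) \left(- \frac{1}{43144}\right) = \left(-821042\right) \left(- \frac{1}{43144}\right) = \frac{410521}{21572}$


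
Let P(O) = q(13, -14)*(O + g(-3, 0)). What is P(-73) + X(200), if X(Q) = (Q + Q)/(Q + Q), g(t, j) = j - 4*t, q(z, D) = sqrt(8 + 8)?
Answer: -243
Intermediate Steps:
q(z, D) = 4 (q(z, D) = sqrt(16) = 4)
X(Q) = 1 (X(Q) = (2*Q)/((2*Q)) = (2*Q)*(1/(2*Q)) = 1)
P(O) = 48 + 4*O (P(O) = 4*(O + (0 - 4*(-3))) = 4*(O + (0 + 12)) = 4*(O + 12) = 4*(12 + O) = 48 + 4*O)
P(-73) + X(200) = (48 + 4*(-73)) + 1 = (48 - 292) + 1 = -244 + 1 = -243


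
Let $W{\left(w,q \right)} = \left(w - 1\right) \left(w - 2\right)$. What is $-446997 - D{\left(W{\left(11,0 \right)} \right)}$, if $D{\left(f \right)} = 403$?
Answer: $-447400$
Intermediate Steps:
$W{\left(w,q \right)} = \left(-1 + w\right) \left(-2 + w\right)$
$-446997 - D{\left(W{\left(11,0 \right)} \right)} = -446997 - 403 = -447400$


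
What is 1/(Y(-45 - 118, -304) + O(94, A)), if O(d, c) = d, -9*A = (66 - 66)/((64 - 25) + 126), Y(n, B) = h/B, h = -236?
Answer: 76/7203 ≈ 0.010551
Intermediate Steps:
Y(n, B) = -236/B
A = 0 (A = -(66 - 66)/(9*((64 - 25) + 126)) = -0/(39 + 126) = -0/165 = -1/9*0 = 0)
1/(Y(-45 - 118, -304) + O(94, A)) = 1/(-236/(-304) + 94) = 1/(-236*(-1/304) + 94) = 1/(59/76 + 94) = 1/(7203/76) = 76/7203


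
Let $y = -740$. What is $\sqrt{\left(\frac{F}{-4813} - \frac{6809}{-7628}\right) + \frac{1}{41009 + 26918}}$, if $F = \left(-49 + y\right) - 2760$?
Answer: $\frac{\sqrt{2534383028787002263481219}}{1246921130914} \approx 1.2767$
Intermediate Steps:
$F = -3549$ ($F = \left(-49 - 740\right) - 2760 = -789 - 2760 = -3549$)
$\sqrt{\left(\frac{F}{-4813} - \frac{6809}{-7628}\right) + \frac{1}{41009 + 26918}} = \sqrt{\left(- \frac{3549}{-4813} - \frac{6809}{-7628}\right) + \frac{1}{41009 + 26918}} = \sqrt{\left(\left(-3549\right) \left(- \frac{1}{4813}\right) - - \frac{6809}{7628}\right) + \frac{1}{67927}} = \sqrt{\left(\frac{3549}{4813} + \frac{6809}{7628}\right) + \frac{1}{67927}} = \sqrt{\frac{59843489}{36713564} + \frac{1}{67927}} = \sqrt{\frac{4065025390867}{2493842261828}} = \frac{\sqrt{2534383028787002263481219}}{1246921130914}$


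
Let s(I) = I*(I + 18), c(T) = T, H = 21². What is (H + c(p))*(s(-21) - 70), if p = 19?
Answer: -3220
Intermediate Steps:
H = 441
s(I) = I*(18 + I)
(H + c(p))*(s(-21) - 70) = (441 + 19)*(-21*(18 - 21) - 70) = 460*(-21*(-3) - 70) = 460*(63 - 70) = 460*(-7) = -3220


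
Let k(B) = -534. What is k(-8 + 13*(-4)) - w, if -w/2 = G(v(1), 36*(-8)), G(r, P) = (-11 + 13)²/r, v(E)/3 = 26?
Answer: -20822/39 ≈ -533.90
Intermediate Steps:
v(E) = 78 (v(E) = 3*26 = 78)
G(r, P) = 4/r (G(r, P) = 2²/r = 4/r)
w = -4/39 (w = -8/78 = -2*2/39 = -4/39 ≈ -0.10256)
k(-8 + 13*(-4)) - w = -534 - 1*(-4/39) = -534 + 4/39 = -20822/39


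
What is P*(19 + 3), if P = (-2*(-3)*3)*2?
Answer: 792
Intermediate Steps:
P = 36 (P = (6*3)*2 = 18*2 = 36)
P*(19 + 3) = 36*(19 + 3) = 36*22 = 792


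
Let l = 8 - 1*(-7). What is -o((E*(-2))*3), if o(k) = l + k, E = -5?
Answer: -45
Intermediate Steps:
l = 15 (l = 8 + 7 = 15)
o(k) = 15 + k
-o((E*(-2))*3) = -(15 - 5*(-2)*3) = -(15 + 10*3) = -(15 + 30) = -1*45 = -45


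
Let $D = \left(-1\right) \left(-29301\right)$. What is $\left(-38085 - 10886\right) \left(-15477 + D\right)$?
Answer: $-676975104$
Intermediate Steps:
$D = 29301$
$\left(-38085 - 10886\right) \left(-15477 + D\right) = \left(-38085 - 10886\right) \left(-15477 + 29301\right) = \left(-48971\right) 13824 = -676975104$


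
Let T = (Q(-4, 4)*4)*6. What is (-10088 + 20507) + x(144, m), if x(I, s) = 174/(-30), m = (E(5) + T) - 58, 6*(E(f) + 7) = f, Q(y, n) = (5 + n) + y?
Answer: 52066/5 ≈ 10413.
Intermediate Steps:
Q(y, n) = 5 + n + y
E(f) = -7 + f/6
T = 120 (T = ((5 + 4 - 4)*4)*6 = (5*4)*6 = 20*6 = 120)
m = 335/6 (m = ((-7 + (1/6)*5) + 120) - 58 = ((-7 + 5/6) + 120) - 58 = (-37/6 + 120) - 58 = 683/6 - 58 = 335/6 ≈ 55.833)
x(I, s) = -29/5 (x(I, s) = 174*(-1/30) = -29/5)
(-10088 + 20507) + x(144, m) = (-10088 + 20507) - 29/5 = 10419 - 29/5 = 52066/5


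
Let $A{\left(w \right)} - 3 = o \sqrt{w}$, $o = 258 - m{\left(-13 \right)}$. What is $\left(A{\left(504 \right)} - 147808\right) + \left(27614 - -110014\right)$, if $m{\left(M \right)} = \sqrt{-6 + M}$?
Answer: $-10177 + 6 \sqrt{14} \left(258 - i \sqrt{19}\right) \approx -4384.9 - 97.857 i$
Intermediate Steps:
$o = 258 - i \sqrt{19}$ ($o = 258 - \sqrt{-6 - 13} = 258 - \sqrt{-19} = 258 - i \sqrt{19} \approx 258.0 - 4.3589 i$)
$A{\left(w \right)} = 3 + \sqrt{w} \left(258 - i \sqrt{19}\right)$ ($A{\left(w \right)} = 3 + \left(258 - i \sqrt{19}\right) \sqrt{w} = 3 + \sqrt{w} \left(258 - i \sqrt{19}\right)$)
$\left(A{\left(504 \right)} - 147808\right) + \left(27614 - -110014\right) = \left(\left(3 + \sqrt{504} \left(258 - i \sqrt{19}\right)\right) - 147808\right) + \left(27614 - -110014\right) = \left(\left(3 + 6 \sqrt{14} \left(258 - i \sqrt{19}\right)\right) - 147808\right) + \left(27614 + 110014\right) = \left(\left(3 + 6 \sqrt{14} \left(258 - i \sqrt{19}\right)\right) - 147808\right) + 137628 = \left(-147805 + 6 \sqrt{14} \left(258 - i \sqrt{19}\right)\right) + 137628 = -10177 + 6 \sqrt{14} \left(258 - i \sqrt{19}\right)$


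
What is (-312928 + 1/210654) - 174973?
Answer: -102778297253/210654 ≈ -4.8790e+5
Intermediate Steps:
(-312928 + 1/210654) - 174973 = -65919534911/210654 - 174973 = -102778297253/210654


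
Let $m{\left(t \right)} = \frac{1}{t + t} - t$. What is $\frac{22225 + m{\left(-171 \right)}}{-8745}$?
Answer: $- \frac{7659431}{2990790} \approx -2.561$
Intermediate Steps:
$m{\left(t \right)} = \frac{1}{2 t} - t$
$\frac{22225 + m{\left(-171 \right)}}{-8745} = \frac{22225 + \left(\frac{1}{2 \left(-171\right)} - -171\right)}{-8745} = \left(22225 + \left(\frac{1}{2} \left(- \frac{1}{171}\right) + 171\right)\right) \left(- \frac{1}{8745}\right) = \left(22225 + \left(- \frac{1}{342} + 171\right)\right) \left(- \frac{1}{8745}\right) = \left(22225 + \frac{58481}{342}\right) \left(- \frac{1}{8745}\right) = \frac{7659431}{342} \left(- \frac{1}{8745}\right) = - \frac{7659431}{2990790}$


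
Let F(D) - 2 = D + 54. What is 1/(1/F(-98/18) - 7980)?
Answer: -455/3630891 ≈ -0.00012531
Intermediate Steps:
F(D) = 56 + D (F(D) = 2 + (D + 54) = 2 + (54 + D) = 56 + D)
1/(1/F(-98/18) - 7980) = 1/(1/(56 - 98/18) - 7980) = 1/(1/(56 - 98*1/18) - 7980) = 1/(1/(56 - 49/9) - 7980) = 1/(1/(455/9) - 7980) = 1/(9/455 - 7980) = 1/(-3630891/455) = -455/3630891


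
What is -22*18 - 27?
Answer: -423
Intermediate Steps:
-22*18 - 27 = -396 - 27 = -423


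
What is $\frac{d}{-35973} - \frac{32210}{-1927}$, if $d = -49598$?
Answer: $\frac{1254265676}{69319971} \approx 18.094$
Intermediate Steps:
$\frac{d}{-35973} - \frac{32210}{-1927} = - \frac{49598}{-35973} - \frac{32210}{-1927} = \left(-49598\right) \left(- \frac{1}{35973}\right) - - \frac{32210}{1927} = \frac{49598}{35973} + \frac{32210}{1927} = \frac{1254265676}{69319971}$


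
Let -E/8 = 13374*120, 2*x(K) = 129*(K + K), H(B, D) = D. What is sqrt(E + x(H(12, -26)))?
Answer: I*sqrt(12842394) ≈ 3583.6*I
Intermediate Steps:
x(K) = 129*K (x(K) = (129*(K + K))/2 = (129*(2*K))/2 = (258*K)/2 = 129*K)
E = -12839040 (E = -106992*120 = -8*1604880 = -12839040)
sqrt(E + x(H(12, -26))) = sqrt(-12839040 + 129*(-26)) = sqrt(-12839040 - 3354) = sqrt(-12842394) = I*sqrt(12842394)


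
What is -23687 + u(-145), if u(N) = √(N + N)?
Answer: -23687 + I*√290 ≈ -23687.0 + 17.029*I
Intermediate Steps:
u(N) = √2*√N (u(N) = √(2*N) = √2*√N)
-23687 + u(-145) = -23687 + √2*√(-145) = -23687 + √2*(I*√145) = -23687 + I*√290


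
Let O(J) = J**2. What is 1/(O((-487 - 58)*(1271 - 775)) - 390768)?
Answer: 1/73072511632 ≈ 1.3685e-11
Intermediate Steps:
1/(O((-487 - 58)*(1271 - 775)) - 390768) = 1/(((-487 - 58)*(1271 - 775))**2 - 390768) = 1/((-545*496)**2 - 390768) = 1/((-270320)**2 - 390768) = 1/(73072902400 - 390768) = 1/73072511632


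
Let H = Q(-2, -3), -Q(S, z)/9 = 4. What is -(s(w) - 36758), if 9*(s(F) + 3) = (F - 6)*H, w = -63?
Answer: 36485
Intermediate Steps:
Q(S, z) = -36 (Q(S, z) = -9*4 = -36)
H = -36
s(F) = 21 - 4*F (s(F) = -3 + ((F - 6)*(-36))/9 = -3 + ((-6 + F)*(-36))/9 = -3 + (216 - 36*F)/9 = -3 + (24 - 4*F) = 21 - 4*F)
-(s(w) - 36758) = -((21 - 4*(-63)) - 36758) = -((21 + 252) - 36758) = -(273 - 36758) = -1*(-36485) = 36485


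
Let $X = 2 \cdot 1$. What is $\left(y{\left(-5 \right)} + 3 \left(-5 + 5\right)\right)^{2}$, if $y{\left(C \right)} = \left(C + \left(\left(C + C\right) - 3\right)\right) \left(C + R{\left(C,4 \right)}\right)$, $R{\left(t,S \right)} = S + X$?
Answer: $324$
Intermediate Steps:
$X = 2$
$R{\left(t,S \right)} = 2 + S$ ($R{\left(t,S \right)} = S + 2 = 2 + S$)
$y{\left(C \right)} = \left(-3 + 3 C\right) \left(6 + C\right)$ ($y{\left(C \right)} = \left(C + \left(\left(C + C\right) - 3\right)\right) \left(C + \left(2 + 4\right)\right) = \left(C + \left(2 C - 3\right)\right) \left(C + 6\right) = \left(C + \left(-3 + 2 C\right)\right) \left(6 + C\right) = \left(-3 + 3 C\right) \left(6 + C\right)$)
$\left(y{\left(-5 \right)} + 3 \left(-5 + 5\right)\right)^{2} = \left(\left(-18 + 3 \left(-5\right)^{2} + 15 \left(-5\right)\right) + 3 \left(-5 + 5\right)\right)^{2} = \left(\left(-18 + 3 \cdot 25 - 75\right) + 3 \cdot 0\right)^{2} = \left(\left(-18 + 75 - 75\right) + 0\right)^{2} = \left(-18 + 0\right)^{2} = \left(-18\right)^{2} = 324$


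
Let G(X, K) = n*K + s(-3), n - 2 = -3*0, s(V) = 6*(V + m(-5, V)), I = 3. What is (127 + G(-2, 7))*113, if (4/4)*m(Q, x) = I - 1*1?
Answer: 15255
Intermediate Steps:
m(Q, x) = 2 (m(Q, x) = 3 - 1*1 = 3 - 1 = 2)
s(V) = 12 + 6*V (s(V) = 6*(V + 2) = 6*(2 + V) = 12 + 6*V)
n = 2 (n = 2 - 3*0 = 2 + 0 = 2)
G(X, K) = -6 + 2*K (G(X, K) = 2*K + (12 + 6*(-3)) = 2*K + (12 - 18) = 2*K - 6 = -6 + 2*K)
(127 + G(-2, 7))*113 = (127 + (-6 + 2*7))*113 = (127 + (-6 + 14))*113 = (127 + 8)*113 = 135*113 = 15255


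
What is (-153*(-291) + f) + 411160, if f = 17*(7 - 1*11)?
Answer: 455615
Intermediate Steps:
f = -68 (f = 17*(7 - 11) = 17*(-4) = -68)
(-153*(-291) + f) + 411160 = (-153*(-291) - 68) + 411160 = (44523 - 68) + 411160 = 44455 + 411160 = 455615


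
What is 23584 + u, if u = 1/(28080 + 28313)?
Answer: 1329972513/56393 ≈ 23584.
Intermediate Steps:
u = 1/56393 ≈ 1.7733e-5
23584 + u = 23584 + 1/56393 = 1329972513/56393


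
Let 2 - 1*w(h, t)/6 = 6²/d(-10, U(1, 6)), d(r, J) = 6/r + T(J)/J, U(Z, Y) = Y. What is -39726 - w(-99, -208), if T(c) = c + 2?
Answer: -433878/11 ≈ -39443.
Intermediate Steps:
T(c) = 2 + c
d(r, J) = 6/r + (2 + J)/J
w(h, t) = -3108/11 (w(h, t) = 12 - 6*6²/(1 + 2/6 + 6/(-10)) = 12 - 216/(1 + 2*(⅙) + 6*(-⅒)) = 12 - 216/(1 + ⅓ - ⅗) = 12 - 216/11/15 = 12 - 216*15/11 = 12 - 6*540/11 = 12 - 3240/11 = -3108/11)
-39726 - w(-99, -208) = -39726 - 1*(-3108/11) = -39726 + 3108/11 = -433878/11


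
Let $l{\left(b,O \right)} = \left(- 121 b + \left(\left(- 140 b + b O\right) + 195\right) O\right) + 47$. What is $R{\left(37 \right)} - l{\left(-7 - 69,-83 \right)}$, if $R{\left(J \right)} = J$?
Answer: $1413663$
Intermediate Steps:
$l{\left(b,O \right)} = 47 - 121 b + O \left(195 - 140 b + O b\right)$ ($l{\left(b,O \right)} = \left(- 121 b + \left(\left(- 140 b + O b\right) + 195\right) O\right) + 47 = \left(- 121 b + \left(195 - 140 b + O b\right) O\right) + 47 = \left(- 121 b + O \left(195 - 140 b + O b\right)\right) + 47 = 47 - 121 b + O \left(195 - 140 b + O b\right)$)
$R{\left(37 \right)} - l{\left(-7 - 69,-83 \right)} = 37 - \left(47 - 121 \left(-7 - 69\right) + 195 \left(-83\right) + \left(-7 - 69\right) \left(-83\right)^{2} - - 11620 \left(-7 - 69\right)\right) = 37 - \left(47 - -9196 - 16185 - 523564 - \left(-11620\right) \left(-76\right)\right) = 37 - \left(47 + 9196 - 16185 - 523564 - 883120\right) = 37 - -1413626 = 37 + 1413626 = 1413663$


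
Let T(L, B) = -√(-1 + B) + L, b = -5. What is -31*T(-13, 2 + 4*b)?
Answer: 403 + 31*I*√19 ≈ 403.0 + 135.13*I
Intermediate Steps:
T(L, B) = L - √(-1 + B)
-31*T(-13, 2 + 4*b) = -31*(-13 - √(-1 + (2 + 4*(-5)))) = -31*(-13 - √(-1 + (2 - 20))) = -31*(-13 - √(-1 - 18)) = -31*(-13 - √(-19)) = -31*(-13 - I*√19) = 403 + 31*I*√19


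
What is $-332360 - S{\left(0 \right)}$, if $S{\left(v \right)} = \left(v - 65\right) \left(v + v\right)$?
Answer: $-332360$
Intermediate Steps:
$S{\left(v \right)} = 2 v \left(-65 + v\right)$ ($S{\left(v \right)} = \left(-65 + v\right) 2 v = 2 v \left(-65 + v\right)$)
$-332360 - S{\left(0 \right)} = -332360 - 2 \cdot 0 \left(-65 + 0\right) = -332360 - 2 \cdot 0 \left(-65\right) = -332360 - 0 = -332360 + 0 = -332360$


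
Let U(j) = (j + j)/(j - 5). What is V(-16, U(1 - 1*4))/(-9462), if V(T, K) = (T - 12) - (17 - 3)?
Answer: 7/1577 ≈ 0.0044388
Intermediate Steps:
U(j) = 2*j/(-5 + j) (U(j) = (2*j)/(-5 + j) = 2*j/(-5 + j))
V(T, K) = -26 + T (V(T, K) = (-12 + T) - 1*14 = (-12 + T) - 14 = -26 + T)
V(-16, U(1 - 1*4))/(-9462) = (-26 - 16)/(-9462) = -42*(-1/9462) = 7/1577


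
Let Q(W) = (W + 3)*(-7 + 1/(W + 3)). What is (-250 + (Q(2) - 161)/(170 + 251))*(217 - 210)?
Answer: -738115/421 ≈ -1753.2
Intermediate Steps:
Q(W) = (-7 + 1/(3 + W))*(3 + W) (Q(W) = (3 + W)*(-7 + 1/(3 + W)) = (-7 + 1/(3 + W))*(3 + W))
(-250 + (Q(2) - 161)/(170 + 251))*(217 - 210) = (-250 + ((-20 - 7*2) - 161)/(170 + 251))*(217 - 210) = (-250 + ((-20 - 14) - 161)/421)*7 = (-250 + (-34 - 161)*(1/421))*7 = (-250 - 195*1/421)*7 = (-250 - 195/421)*7 = -105445/421*7 = -738115/421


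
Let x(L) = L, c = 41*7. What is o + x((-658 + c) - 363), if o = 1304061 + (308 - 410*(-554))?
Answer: 1530775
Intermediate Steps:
c = 287
o = 1531509 (o = 1304061 + (308 + 227140) = 1304061 + 227448 = 1531509)
o + x((-658 + c) - 363) = 1531509 + ((-658 + 287) - 363) = 1531509 + (-371 - 363) = 1531509 - 734 = 1530775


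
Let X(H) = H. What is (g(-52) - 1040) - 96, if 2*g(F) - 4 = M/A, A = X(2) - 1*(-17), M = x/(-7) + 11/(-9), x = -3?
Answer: -1357423/1197 ≈ -1134.0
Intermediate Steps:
M = -50/63 (M = -3/(-7) + 11/(-9) = -3*(-1/7) + 11*(-1/9) = 3/7 - 11/9 = -50/63 ≈ -0.79365)
A = 19 (A = 2 - 1*(-17) = 2 + 17 = 19)
g(F) = 2369/1197 (g(F) = 2 + (-50/63/19)/2 = 2 + (-50/63*1/19)/2 = 2 + (1/2)*(-50/1197) = 2 - 25/1197 = 2369/1197)
(g(-52) - 1040) - 96 = (2369/1197 - 1040) - 96 = -1242511/1197 - 96 = -1357423/1197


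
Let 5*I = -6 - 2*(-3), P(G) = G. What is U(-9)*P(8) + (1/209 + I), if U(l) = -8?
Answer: -13375/209 ≈ -63.995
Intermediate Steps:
I = 0 (I = (-6 - 2*(-3))/5 = (-6 + 6)/5 = (⅕)*0 = 0)
U(-9)*P(8) + (1/209 + I) = -8*8 + (1/209 + 0) = -64 + (1/209 + 0) = -64 + 1/209 = -13375/209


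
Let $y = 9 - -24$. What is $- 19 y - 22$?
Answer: $-649$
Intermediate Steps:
$y = 33$ ($y = 9 + 24 = 33$)
$- 19 y - 22 = \left(-19\right) 33 - 22 = -627 - 22 = -649$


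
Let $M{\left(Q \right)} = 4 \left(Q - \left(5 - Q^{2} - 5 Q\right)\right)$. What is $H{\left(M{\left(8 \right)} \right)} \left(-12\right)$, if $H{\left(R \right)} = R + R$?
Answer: $-10272$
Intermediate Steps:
$M{\left(Q \right)} = -20 + 4 Q^{2} + 24 Q$ ($M{\left(Q \right)} = 4 \left(Q + \left(-5 + Q^{2} + 5 Q\right)\right) = 4 \left(-5 + Q^{2} + 6 Q\right) = -20 + 4 Q^{2} + 24 Q$)
$H{\left(R \right)} = 2 R$
$H{\left(M{\left(8 \right)} \right)} \left(-12\right) = 2 \left(-20 + 4 \cdot 8^{2} + 24 \cdot 8\right) \left(-12\right) = 2 \left(-20 + 4 \cdot 64 + 192\right) \left(-12\right) = 2 \left(-20 + 256 + 192\right) \left(-12\right) = 2 \cdot 428 \left(-12\right) = 856 \left(-12\right) = -10272$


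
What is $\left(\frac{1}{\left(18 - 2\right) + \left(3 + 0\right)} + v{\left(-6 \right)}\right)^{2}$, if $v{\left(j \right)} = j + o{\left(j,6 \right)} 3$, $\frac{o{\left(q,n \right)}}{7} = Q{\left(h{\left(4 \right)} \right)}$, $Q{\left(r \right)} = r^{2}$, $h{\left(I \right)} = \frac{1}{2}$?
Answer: $\frac{2809}{5776} \approx 0.48632$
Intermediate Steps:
$h{\left(I \right)} = \frac{1}{2}$
$o{\left(q,n \right)} = \frac{7}{4}$
$v{\left(j \right)} = \frac{21}{4} + j$ ($v{\left(j \right)} = j + \frac{7}{4} \cdot 3 = j + \frac{21}{4} = \frac{21}{4} + j$)
$\left(\frac{1}{\left(18 - 2\right) + \left(3 + 0\right)} + v{\left(-6 \right)}\right)^{2} = \left(\frac{1}{\left(18 - 2\right) + \left(3 + 0\right)} + \left(\frac{21}{4} - 6\right)\right)^{2} = \left(\frac{1}{16 + 3} - \frac{3}{4}\right)^{2} = \left(\frac{1}{19} - \frac{3}{4}\right)^{2} = \left(- \frac{53}{76}\right)^{2} = \frac{2809}{5776}$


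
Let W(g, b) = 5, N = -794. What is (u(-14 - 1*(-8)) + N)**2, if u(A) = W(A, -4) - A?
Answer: 613089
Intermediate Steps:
u(A) = 5 - A
(u(-14 - 1*(-8)) + N)**2 = ((5 - (-14 - 1*(-8))) - 794)**2 = ((5 - (-14 + 8)) - 794)**2 = ((5 - 1*(-6)) - 794)**2 = ((5 + 6) - 794)**2 = (11 - 794)**2 = (-783)**2 = 613089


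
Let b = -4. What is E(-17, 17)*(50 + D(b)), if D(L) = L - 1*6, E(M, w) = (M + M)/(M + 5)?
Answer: 340/3 ≈ 113.33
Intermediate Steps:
E(M, w) = 2*M/(5 + M) (E(M, w) = (2*M)/(5 + M) = 2*M/(5 + M))
D(L) = -6 + L (D(L) = L - 6 = -6 + L)
E(-17, 17)*(50 + D(b)) = (2*(-17)/(5 - 17))*(50 + (-6 - 4)) = (2*(-17)/(-12))*(50 - 10) = (2*(-17)*(-1/12))*40 = (17/6)*40 = 340/3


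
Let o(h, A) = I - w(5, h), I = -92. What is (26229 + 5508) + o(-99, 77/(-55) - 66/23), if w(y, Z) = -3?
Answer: 31648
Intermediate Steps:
o(h, A) = -89 (o(h, A) = -92 - 1*(-3) = -92 + 3 = -89)
(26229 + 5508) + o(-99, 77/(-55) - 66/23) = (26229 + 5508) - 89 = 31737 - 89 = 31648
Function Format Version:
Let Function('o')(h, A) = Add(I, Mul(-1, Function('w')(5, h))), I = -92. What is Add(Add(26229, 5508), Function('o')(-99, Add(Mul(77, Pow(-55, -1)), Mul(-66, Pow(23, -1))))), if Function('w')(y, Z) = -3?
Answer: 31648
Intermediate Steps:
Function('o')(h, A) = -89 (Function('o')(h, A) = Add(-92, Mul(-1, -3)) = Add(-92, 3) = -89)
Add(Add(26229, 5508), Function('o')(-99, Add(Mul(77, Pow(-55, -1)), Mul(-66, Pow(23, -1))))) = Add(Add(26229, 5508), -89) = Add(31737, -89) = 31648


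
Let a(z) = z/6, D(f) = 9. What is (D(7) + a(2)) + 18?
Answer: 82/3 ≈ 27.333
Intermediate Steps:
a(z) = z/6 (a(z) = z*(⅙) = z/6)
(D(7) + a(2)) + 18 = (9 + (⅙)*2) + 18 = (9 + ⅓) + 18 = 28/3 + 18 = 82/3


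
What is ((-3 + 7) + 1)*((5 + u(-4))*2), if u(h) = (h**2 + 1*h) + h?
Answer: 130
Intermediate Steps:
u(h) = h**2 + 2*h (u(h) = (h**2 + h) + h = (h + h**2) + h = h**2 + 2*h)
((-3 + 7) + 1)*((5 + u(-4))*2) = ((-3 + 7) + 1)*((5 - 4*(2 - 4))*2) = (4 + 1)*((5 - 4*(-2))*2) = 5*((5 + 8)*2) = 5*(13*2) = 5*26 = 130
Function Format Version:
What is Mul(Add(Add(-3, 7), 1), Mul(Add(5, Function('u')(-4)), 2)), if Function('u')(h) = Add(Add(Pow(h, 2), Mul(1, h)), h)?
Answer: 130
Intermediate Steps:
Function('u')(h) = Add(Pow(h, 2), Mul(2, h)) (Function('u')(h) = Add(Add(Pow(h, 2), h), h) = Add(Add(h, Pow(h, 2)), h) = Add(Pow(h, 2), Mul(2, h)))
Mul(Add(Add(-3, 7), 1), Mul(Add(5, Function('u')(-4)), 2)) = Mul(Add(Add(-3, 7), 1), Mul(Add(5, Mul(-4, Add(2, -4))), 2)) = Mul(Add(4, 1), Mul(Add(5, Mul(-4, -2)), 2)) = Mul(5, Mul(Add(5, 8), 2)) = Mul(5, Mul(13, 2)) = Mul(5, 26) = 130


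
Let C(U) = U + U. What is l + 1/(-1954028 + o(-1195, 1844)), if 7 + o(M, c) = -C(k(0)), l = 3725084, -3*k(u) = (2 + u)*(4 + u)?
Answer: 21836773940473/5862089 ≈ 3.7251e+6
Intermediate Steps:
k(u) = -(2 + u)*(4 + u)/3
C(U) = 2*U
o(M, c) = -5/3 (o(M, c) = -7 - 2*(-8/3 - 2*0 - 1/3*0**2) = -7 - 2*(-8/3 + 0 - 1/3*0) = -7 - 2*(-8/3 + 0 + 0) = -7 - 2*(-8)/3 = -7 - 1*(-16/3) = -7 + 16/3 = -5/3)
l + 1/(-1954028 + o(-1195, 1844)) = 3725084 + 1/(-1954028 - 5/3) = 3725084 + 1/(-5862089/3) = 3725084 - 3/5862089 = 21836773940473/5862089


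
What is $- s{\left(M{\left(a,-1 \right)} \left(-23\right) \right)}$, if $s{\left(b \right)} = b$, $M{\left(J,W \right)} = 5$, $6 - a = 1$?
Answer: $115$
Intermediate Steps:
$a = 5$ ($a = 6 - 1 = 5$)
$- s{\left(M{\left(a,-1 \right)} \left(-23\right) \right)} = - 5 \left(-23\right) = \left(-1\right) \left(-115\right) = 115$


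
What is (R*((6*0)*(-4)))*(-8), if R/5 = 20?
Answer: 0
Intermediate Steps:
R = 100 (R = 5*20 = 100)
(R*((6*0)*(-4)))*(-8) = (100*((6*0)*(-4)))*(-8) = (100*(0*(-4)))*(-8) = (100*0)*(-8) = 0*(-8) = 0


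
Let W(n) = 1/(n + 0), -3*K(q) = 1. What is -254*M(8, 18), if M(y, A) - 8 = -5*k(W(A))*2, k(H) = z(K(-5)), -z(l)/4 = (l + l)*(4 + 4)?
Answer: 156464/3 ≈ 52155.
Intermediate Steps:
K(q) = -⅓ (K(q) = -⅓*1 = -⅓)
z(l) = -64*l (z(l) = -4*(l + l)*(4 + 4) = -4*2*l*8 = -64*l)
W(n) = 1/n
k(H) = 64/3 (k(H) = -64*(-⅓) = 64/3)
M(y, A) = -616/3 (M(y, A) = 8 - 5*64/3*2 = 8 - 320/3*2 = 8 - 640/3 = -616/3)
-254*M(8, 18) = -254*(-616/3) = 156464/3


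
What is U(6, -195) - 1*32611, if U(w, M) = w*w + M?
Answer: -32770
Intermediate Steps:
U(w, M) = M + w² (U(w, M) = w² + M = M + w²)
U(6, -195) - 1*32611 = (-195 + 6²) - 1*32611 = (-195 + 36) - 32611 = -159 - 32611 = -32770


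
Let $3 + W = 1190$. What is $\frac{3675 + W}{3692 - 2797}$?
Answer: $\frac{4862}{895} \approx 5.4324$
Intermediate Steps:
$W = 1187$ ($W = -3 + 1190 = 1187$)
$\frac{3675 + W}{3692 - 2797} = \frac{3675 + 1187}{3692 - 2797} = \frac{4862}{895}$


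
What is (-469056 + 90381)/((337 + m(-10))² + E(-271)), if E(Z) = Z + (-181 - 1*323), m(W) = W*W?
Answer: -126225/63398 ≈ -1.9910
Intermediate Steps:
m(W) = W²
E(Z) = -504 + Z (E(Z) = Z + (-181 - 323) = Z - 504 = -504 + Z)
(-469056 + 90381)/((337 + m(-10))² + E(-271)) = (-469056 + 90381)/((337 + (-10)²)² + (-504 - 271)) = -378675/((337 + 100)² - 775) = -378675/(437² - 775) = -378675/(190969 - 775) = -378675/190194 = -378675*1/190194 = -126225/63398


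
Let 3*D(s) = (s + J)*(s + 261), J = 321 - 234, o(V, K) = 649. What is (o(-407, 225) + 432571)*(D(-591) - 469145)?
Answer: -179225280100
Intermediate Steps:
J = 87
D(s) = (87 + s)*(261 + s)/3 (D(s) = ((s + 87)*(s + 261))/3 = ((87 + s)*(261 + s))/3 = (87 + s)*(261 + s)/3)
(o(-407, 225) + 432571)*(D(-591) - 469145) = (649 + 432571)*((7569 + 116*(-591) + (1/3)*(-591)**2) - 469145) = 433220*((7569 - 68556 + (1/3)*349281) - 469145) = 433220*((7569 - 68556 + 116427) - 469145) = 433220*(55440 - 469145) = 433220*(-413705) = -179225280100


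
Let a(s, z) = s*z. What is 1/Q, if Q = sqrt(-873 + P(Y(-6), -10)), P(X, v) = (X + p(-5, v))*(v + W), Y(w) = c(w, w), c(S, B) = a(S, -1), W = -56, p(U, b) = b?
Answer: -I*sqrt(609)/609 ≈ -0.040522*I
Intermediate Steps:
c(S, B) = -S (c(S, B) = S*(-1) = -S)
Y(w) = -w
P(X, v) = (-56 + v)*(X + v) (P(X, v) = (X + v)*(v - 56) = (X + v)*(-56 + v) = (-56 + v)*(X + v))
Q = I*sqrt(609) (Q = sqrt(-873 + ((-10)**2 - (-56)*(-6) - 56*(-10) - 1*(-6)*(-10))) = sqrt(-873 + (100 - 56*6 + 560 + 6*(-10))) = sqrt(-873 + (100 - 336 + 560 - 60)) = sqrt(-873 + 264) = sqrt(-609) = I*sqrt(609) ≈ 24.678*I)
1/Q = 1/(I*sqrt(609)) = -I*sqrt(609)/609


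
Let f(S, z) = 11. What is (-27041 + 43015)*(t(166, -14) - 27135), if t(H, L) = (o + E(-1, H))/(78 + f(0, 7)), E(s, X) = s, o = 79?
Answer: -38576203638/89 ≈ -4.3344e+8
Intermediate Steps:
t(H, L) = 78/89 (t(H, L) = (79 - 1)/(78 + 11) = 78/89)
(-27041 + 43015)*(t(166, -14) - 27135) = (-27041 + 43015)*(78/89 - 27135) = 15974*(-2414937/89) = -38576203638/89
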